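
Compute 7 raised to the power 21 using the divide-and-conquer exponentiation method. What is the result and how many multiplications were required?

Computing 7^21 by squaring (build up from 7^1; each line after the first costs one multiplication):

7^1 = 7
7^2 = (7^1)^2 = 7^2 = 49
7^4 = (7^2)^2 = 49^2 = 2401
7^5 = 7 * 7^4 = 7 * 2401 = 16807
7^10 = (7^5)^2 = 16807^2 = 282475249
7^20 = (7^10)^2 = 282475249^2 = 79792266297612001
7^21 = 7 * 7^20 = 7 * 79792266297612001 = 558545864083284007

Result: 558545864083284007
Multiplications needed: 6 (6 lines after 7^1)

7^21 = 558545864083284007. Using exponentiation by squaring, this requires 6 multiplications. The key idea: if the exponent is even, square the half-power; if odd, multiply by the base once.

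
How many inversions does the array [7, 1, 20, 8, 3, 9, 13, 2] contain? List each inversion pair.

Finding inversions in [7, 1, 20, 8, 3, 9, 13, 2]:

(0, 1): arr[0]=7 > arr[1]=1
(0, 4): arr[0]=7 > arr[4]=3
(0, 7): arr[0]=7 > arr[7]=2
(2, 3): arr[2]=20 > arr[3]=8
(2, 4): arr[2]=20 > arr[4]=3
(2, 5): arr[2]=20 > arr[5]=9
(2, 6): arr[2]=20 > arr[6]=13
(2, 7): arr[2]=20 > arr[7]=2
(3, 4): arr[3]=8 > arr[4]=3
(3, 7): arr[3]=8 > arr[7]=2
(4, 7): arr[4]=3 > arr[7]=2
(5, 7): arr[5]=9 > arr[7]=2
(6, 7): arr[6]=13 > arr[7]=2

Total inversions: 13

The array has 13 inversion(s): (0,1), (0,4), (0,7), (2,3), (2,4), (2,5), (2,6), (2,7), (3,4), (3,7), (4,7), (5,7), (6,7). Each pair (i,j) satisfies i < j and arr[i] > arr[j].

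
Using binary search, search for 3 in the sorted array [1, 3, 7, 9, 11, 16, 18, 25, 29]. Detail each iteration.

Binary search for 3 in [1, 3, 7, 9, 11, 16, 18, 25, 29]:

lo=0, hi=8, mid=4, arr[mid]=11 -> 11 > 3, search left half
lo=0, hi=3, mid=1, arr[mid]=3 -> Found target at index 1!

Binary search finds 3 at index 1 after 2 comparisons. The search repeatedly halves the search space by comparing with the middle element.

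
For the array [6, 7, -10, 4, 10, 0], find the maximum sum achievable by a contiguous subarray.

Using Kadane's algorithm on [6, 7, -10, 4, 10, 0]:

Scanning through the array:
Position 1 (value 7): max_ending_here = 13, max_so_far = 13
Position 2 (value -10): max_ending_here = 3, max_so_far = 13
Position 3 (value 4): max_ending_here = 7, max_so_far = 13
Position 4 (value 10): max_ending_here = 17, max_so_far = 17
Position 5 (value 0): max_ending_here = 17, max_so_far = 17

Maximum subarray: [6, 7, -10, 4, 10]
Maximum sum: 17

The maximum subarray is [6, 7, -10, 4, 10] with sum 17. This subarray runs from index 0 to index 4.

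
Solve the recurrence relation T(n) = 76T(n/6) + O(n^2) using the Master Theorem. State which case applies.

Master Theorem for T(n) = 76T(n/6) + O(n^2):

a = 76, b = 6, c = 2
log_b(a) = log_6(76) = 2.4170

Case 1: c = 2 < log_6(76) = 2.4170
T(n) = O(n^(log_6 76))

For T(n) = 76T(n/6) + O(n^2): log_6(76) = 2.4170. This is Case 1 of the Master Theorem (c < log_b(a), work dominated by leaves), giving O(n^(log_6 76)).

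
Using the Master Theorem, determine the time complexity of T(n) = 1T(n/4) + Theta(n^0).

Master Theorem for T(n) = 1T(n/4) + O(n^0):

a = 1, b = 4, c = 0
log_b(a) = log_4(1) = 0.0000

Case 2: c = 0 = log_4(1) = 0.0000
T(n) = O(n^0 log n) = O(log n)

For T(n) = 1T(n/4) + O(n^0): log_4(1) = 0.0000. This is Case 2 of the Master Theorem (c = log_b(a), equal work at all levels), giving O(log n).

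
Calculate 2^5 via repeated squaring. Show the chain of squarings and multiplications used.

Computing 2^5 by squaring (build up from 2^1; each line after the first costs one multiplication):

2^1 = 2
2^2 = (2^1)^2 = 2^2 = 4
2^4 = (2^2)^2 = 4^2 = 16
2^5 = 2 * 2^4 = 2 * 16 = 32

Result: 32
Multiplications needed: 3 (3 lines after 2^1)

2^5 = 32. Using exponentiation by squaring, this requires 3 multiplications. The key idea: if the exponent is even, square the half-power; if odd, multiply by the base once.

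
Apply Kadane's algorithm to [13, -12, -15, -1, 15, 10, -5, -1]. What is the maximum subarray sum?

Using Kadane's algorithm on [13, -12, -15, -1, 15, 10, -5, -1]:

Scanning through the array:
Position 1 (value -12): max_ending_here = 1, max_so_far = 13
Position 2 (value -15): max_ending_here = -14, max_so_far = 13
Position 3 (value -1): max_ending_here = -1, max_so_far = 13
Position 4 (value 15): max_ending_here = 15, max_so_far = 15
Position 5 (value 10): max_ending_here = 25, max_so_far = 25
Position 6 (value -5): max_ending_here = 20, max_so_far = 25
Position 7 (value -1): max_ending_here = 19, max_so_far = 25

Maximum subarray: [15, 10]
Maximum sum: 25

The maximum subarray is [15, 10] with sum 25. This subarray runs from index 4 to index 5.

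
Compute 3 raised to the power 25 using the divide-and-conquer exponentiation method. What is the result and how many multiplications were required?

Computing 3^25 by squaring (build up from 3^1; each line after the first costs one multiplication):

3^1 = 3
3^2 = (3^1)^2 = 3^2 = 9
3^3 = 3 * 3^2 = 3 * 9 = 27
3^6 = (3^3)^2 = 27^2 = 729
3^12 = (3^6)^2 = 729^2 = 531441
3^24 = (3^12)^2 = 531441^2 = 282429536481
3^25 = 3 * 3^24 = 3 * 282429536481 = 847288609443

Result: 847288609443
Multiplications needed: 6 (6 lines after 3^1)

3^25 = 847288609443. Using exponentiation by squaring, this requires 6 multiplications. The key idea: if the exponent is even, square the half-power; if odd, multiply by the base once.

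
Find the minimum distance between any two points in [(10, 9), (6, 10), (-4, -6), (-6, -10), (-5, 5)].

Computing all pairwise distances among 5 points:

d((10, 9), (6, 10)) = 4.1231 <-- minimum
d((10, 9), (-4, -6)) = 20.5183
d((10, 9), (-6, -10)) = 24.8395
d((10, 9), (-5, 5)) = 15.5242
d((6, 10), (-4, -6)) = 18.868
d((6, 10), (-6, -10)) = 23.3238
d((6, 10), (-5, 5)) = 12.083
d((-4, -6), (-6, -10)) = 4.4721
d((-4, -6), (-5, 5)) = 11.0454
d((-6, -10), (-5, 5)) = 15.0333

Closest pair: (10, 9) and (6, 10) with distance 4.1231

The closest pair is (10, 9) and (6, 10) with Euclidean distance 4.1231. For 5 points, brute-force pairwise comparison is shown above. For large n, the divide-and-conquer algorithm (sort by x, recurse on halves, check the dividing strip) achieves O(n log n).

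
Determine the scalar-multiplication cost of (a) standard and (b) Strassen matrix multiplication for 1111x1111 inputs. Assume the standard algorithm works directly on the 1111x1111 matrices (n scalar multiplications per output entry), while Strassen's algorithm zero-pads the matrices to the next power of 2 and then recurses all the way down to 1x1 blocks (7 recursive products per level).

Matrix multiplication for 1111x1111 matrices:

Strassen's algorithm requires power-of-2 dimensions. Pad 1111x1111 to 2048x2048 (next power of 2).

Standard algorithm: 1111^3 = 1371330631 multiplications
Strassen's algorithm: 7^(log2(2048)) = 7^11 = 1977326743 multiplications
Difference: 1371330631 - 1977326743 = -605996112 (Strassen uses MORE here due to padding overhead — for small or just-over-power-of-2 n, padding can outweigh the per-level savings)

Standard: 1371330631 multiplications (1111^3). Strassen: 1977326743 multiplications (7^11, after padding to 2048x2048). Strassen reduces 8 recursive multiplications to 7 at each level.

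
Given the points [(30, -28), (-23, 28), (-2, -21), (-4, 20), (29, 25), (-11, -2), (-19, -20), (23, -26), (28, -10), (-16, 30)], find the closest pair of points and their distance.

Computing all pairwise distances among 10 points:

d((30, -28), (-23, 28)) = 77.1038
d((30, -28), (-2, -21)) = 32.7567
d((30, -28), (-4, 20)) = 58.8218
d((30, -28), (29, 25)) = 53.0094
d((30, -28), (-11, -2)) = 48.5489
d((30, -28), (-19, -20)) = 49.6488
d((30, -28), (23, -26)) = 7.2801 <-- minimum
d((30, -28), (28, -10)) = 18.1108
d((30, -28), (-16, 30)) = 74.027
d((-23, 28), (-2, -21)) = 53.3104
d((-23, 28), (-4, 20)) = 20.6155
d((-23, 28), (29, 25)) = 52.0865
d((-23, 28), (-11, -2)) = 32.311
d((-23, 28), (-19, -20)) = 48.1664
d((-23, 28), (23, -26)) = 70.9366
d((-23, 28), (28, -10)) = 63.6003
d((-23, 28), (-16, 30)) = 7.2801 <-- minimum
d((-2, -21), (-4, 20)) = 41.0488
d((-2, -21), (29, 25)) = 55.4707
d((-2, -21), (-11, -2)) = 21.0238
d((-2, -21), (-19, -20)) = 17.0294
d((-2, -21), (23, -26)) = 25.4951
d((-2, -21), (28, -10)) = 31.9531
d((-2, -21), (-16, 30)) = 52.8867
d((-4, 20), (29, 25)) = 33.3766
d((-4, 20), (-11, -2)) = 23.0868
d((-4, 20), (-19, -20)) = 42.72
d((-4, 20), (23, -26)) = 53.3385
d((-4, 20), (28, -10)) = 43.8634
d((-4, 20), (-16, 30)) = 15.6205
d((29, 25), (-11, -2)) = 48.2597
d((29, 25), (-19, -20)) = 65.7951
d((29, 25), (23, -26)) = 51.3517
d((29, 25), (28, -10)) = 35.0143
d((29, 25), (-16, 30)) = 45.2769
d((-11, -2), (-19, -20)) = 19.6977
d((-11, -2), (23, -26)) = 41.6173
d((-11, -2), (28, -10)) = 39.8121
d((-11, -2), (-16, 30)) = 32.3883
d((-19, -20), (23, -26)) = 42.4264
d((-19, -20), (28, -10)) = 48.0521
d((-19, -20), (-16, 30)) = 50.0899
d((23, -26), (28, -10)) = 16.7631
d((23, -26), (-16, 30)) = 68.2422
d((28, -10), (-16, 30)) = 59.4643

Minimum distance: 7.2801 (tie among 2 pairs: (30, -28) and (23, -26); (-23, 28) and (-16, 30))

The minimum Euclidean distance is 7.2801. There is a tie: 2 pairs achieve this minimum — (30, -28) and (23, -26); (-23, 28) and (-16, 30). Any of these is a valid closest pair. For 10 points, brute-force pairwise comparison is shown above. For large n, the divide-and-conquer algorithm (sort by x, recurse on halves, check the dividing strip) achieves O(n log n).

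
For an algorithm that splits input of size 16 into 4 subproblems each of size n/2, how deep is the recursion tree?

For divide and conquer with division factor 2:

Problem sizes at each level:
Level 0: 16
Level 1: 8
Level 2: 4
Level 3: 2
Level 4: 1

The root is level 0 and the size-1 base case is level 4 (the tree spans levels 0 through 4, i.e. 5 levels counting the root), so the depth is the number of divisions: log_2(16) = 4

The recursion tree depth is log_2(16) = 4. At each level, the problem size is divided by 2, so it takes 4 divisions to reduce to a base case of size 1. The algorithm makes 4 recursive calls at each level.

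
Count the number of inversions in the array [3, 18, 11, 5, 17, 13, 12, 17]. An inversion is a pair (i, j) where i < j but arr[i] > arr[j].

Finding inversions in [3, 18, 11, 5, 17, 13, 12, 17]:

(1, 2): arr[1]=18 > arr[2]=11
(1, 3): arr[1]=18 > arr[3]=5
(1, 4): arr[1]=18 > arr[4]=17
(1, 5): arr[1]=18 > arr[5]=13
(1, 6): arr[1]=18 > arr[6]=12
(1, 7): arr[1]=18 > arr[7]=17
(2, 3): arr[2]=11 > arr[3]=5
(4, 5): arr[4]=17 > arr[5]=13
(4, 6): arr[4]=17 > arr[6]=12
(5, 6): arr[5]=13 > arr[6]=12

Total inversions: 10

The array has 10 inversion(s): (1,2), (1,3), (1,4), (1,5), (1,6), (1,7), (2,3), (4,5), (4,6), (5,6). Each pair (i,j) satisfies i < j and arr[i] > arr[j].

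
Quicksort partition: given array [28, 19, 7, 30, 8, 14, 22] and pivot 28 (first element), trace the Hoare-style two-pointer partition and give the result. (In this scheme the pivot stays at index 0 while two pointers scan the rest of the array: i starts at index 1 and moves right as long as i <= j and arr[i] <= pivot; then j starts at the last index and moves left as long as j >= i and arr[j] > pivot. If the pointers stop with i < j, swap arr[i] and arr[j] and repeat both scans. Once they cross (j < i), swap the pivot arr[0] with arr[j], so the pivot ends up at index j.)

Hoare-style two-pointer partition with pivot = 28:

Initial array: [28, 19, 7, 30, 8, 14, 22]

Pointers start at i = 1, j = 6.
i stops at index 3 (arr[3]=30 > 28), j stops at index 6 (arr[6]=22 <= 28): swap arr[3] and arr[6], array becomes [28, 19, 7, 22, 8, 14, 30]
i ends at 6, j ends at 5: the pointers have crossed (j < i), so scanning stops.

Swap pivot arr[0] with arr[5] to place pivot at position 5: [14, 19, 7, 22, 8, 28, 30]
Pivot position: 5

After partitioning with pivot 28, the array becomes [14, 19, 7, 22, 8, 28, 30]. The pivot is placed at index 5. All elements to the left of the pivot are <= 28, and all elements to the right are > 28.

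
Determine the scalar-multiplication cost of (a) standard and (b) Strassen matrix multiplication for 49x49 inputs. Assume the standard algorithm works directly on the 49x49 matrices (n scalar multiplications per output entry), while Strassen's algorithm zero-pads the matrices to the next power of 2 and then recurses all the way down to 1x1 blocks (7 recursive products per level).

Matrix multiplication for 49x49 matrices:

Strassen's algorithm requires power-of-2 dimensions. Pad 49x49 to 64x64 (next power of 2).

Standard algorithm: 49^3 = 117649 multiplications
Strassen's algorithm: 7^(log2(64)) = 7^6 = 117649 multiplications
Savings: 117649 - 117649 = 0 multiplications

Standard: 117649 multiplications (49^3). Strassen: 117649 multiplications (7^6, after padding to 64x64). Strassen reduces 8 recursive multiplications to 7 at each level.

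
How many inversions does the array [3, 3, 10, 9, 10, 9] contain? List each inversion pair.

Finding inversions in [3, 3, 10, 9, 10, 9]:

(2, 3): arr[2]=10 > arr[3]=9
(2, 5): arr[2]=10 > arr[5]=9
(4, 5): arr[4]=10 > arr[5]=9

Total inversions: 3

The array has 3 inversion(s): (2,3), (2,5), (4,5). Each pair (i,j) satisfies i < j and arr[i] > arr[j].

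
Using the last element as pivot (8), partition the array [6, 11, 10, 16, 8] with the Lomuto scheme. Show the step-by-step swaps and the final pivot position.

Lomuto partition with pivot = 8:

Initial array: [6, 11, 10, 16, 8]

arr[0]=6 <= 8: swap with position 0, array becomes [6, 11, 10, 16, 8]
arr[1]=11 > 8: no swap
arr[2]=10 > 8: no swap
arr[3]=16 > 8: no swap

Place pivot at position 1: [6, 8, 10, 16, 11]
Pivot position: 1

After partitioning with pivot 8, the array becomes [6, 8, 10, 16, 11]. The pivot is placed at index 1. All elements to the left of the pivot are <= 8, and all elements to the right are > 8.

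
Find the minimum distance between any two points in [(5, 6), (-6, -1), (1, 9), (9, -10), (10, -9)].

Computing all pairwise distances among 5 points:

d((5, 6), (-6, -1)) = 13.0384
d((5, 6), (1, 9)) = 5.0
d((5, 6), (9, -10)) = 16.4924
d((5, 6), (10, -9)) = 15.8114
d((-6, -1), (1, 9)) = 12.2066
d((-6, -1), (9, -10)) = 17.4929
d((-6, -1), (10, -9)) = 17.8885
d((1, 9), (9, -10)) = 20.6155
d((1, 9), (10, -9)) = 20.1246
d((9, -10), (10, -9)) = 1.4142 <-- minimum

Closest pair: (9, -10) and (10, -9) with distance 1.4142

The closest pair is (9, -10) and (10, -9) with Euclidean distance 1.4142. For 5 points, brute-force pairwise comparison is shown above. For large n, the divide-and-conquer algorithm (sort by x, recurse on halves, check the dividing strip) achieves O(n log n).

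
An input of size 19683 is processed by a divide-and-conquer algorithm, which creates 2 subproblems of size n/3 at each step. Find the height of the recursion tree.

For divide and conquer with division factor 3:

Problem sizes at each level:
Level 0: 19683
Level 1: 6561
Level 2: 2187
Level 3: 729
Level 4: 243
Level 5: 81
Level 6: 27
Level 7: 9
Level 8: 3
Level 9: 1

The root is level 0 and the size-1 base case is level 9 (the tree spans levels 0 through 9, i.e. 10 levels counting the root), so the depth is the number of divisions: log_3(19683) = 9

The recursion tree depth is log_3(19683) = 9. At each level, the problem size is divided by 3, so it takes 9 divisions to reduce to a base case of size 1. The algorithm makes 2 recursive calls at each level.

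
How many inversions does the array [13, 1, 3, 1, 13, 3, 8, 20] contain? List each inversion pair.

Finding inversions in [13, 1, 3, 1, 13, 3, 8, 20]:

(0, 1): arr[0]=13 > arr[1]=1
(0, 2): arr[0]=13 > arr[2]=3
(0, 3): arr[0]=13 > arr[3]=1
(0, 5): arr[0]=13 > arr[5]=3
(0, 6): arr[0]=13 > arr[6]=8
(2, 3): arr[2]=3 > arr[3]=1
(4, 5): arr[4]=13 > arr[5]=3
(4, 6): arr[4]=13 > arr[6]=8

Total inversions: 8

The array has 8 inversion(s): (0,1), (0,2), (0,3), (0,5), (0,6), (2,3), (4,5), (4,6). Each pair (i,j) satisfies i < j and arr[i] > arr[j].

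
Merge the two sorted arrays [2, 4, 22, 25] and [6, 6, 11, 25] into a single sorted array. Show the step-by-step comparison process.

Merging process:

Compare 2 vs 6: take 2 from left. Merged: [2]
Compare 4 vs 6: take 4 from left. Merged: [2, 4]
Compare 22 vs 6: take 6 from right. Merged: [2, 4, 6]
Compare 22 vs 6: take 6 from right. Merged: [2, 4, 6, 6]
Compare 22 vs 11: take 11 from right. Merged: [2, 4, 6, 6, 11]
Compare 22 vs 25: take 22 from left. Merged: [2, 4, 6, 6, 11, 22]
Compare 25 vs 25: take 25 from left. Merged: [2, 4, 6, 6, 11, 22, 25]
Append remaining from right: [25]. Merged: [2, 4, 6, 6, 11, 22, 25, 25]

Final merged array: [2, 4, 6, 6, 11, 22, 25, 25]
Total comparisons: 7

The merged array is [2, 4, 6, 6, 11, 22, 25, 25], requiring 7 comparisons. The merge step runs in O(n) time where n is the total number of elements.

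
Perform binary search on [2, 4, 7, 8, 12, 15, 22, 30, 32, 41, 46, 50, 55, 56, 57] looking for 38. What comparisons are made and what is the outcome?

Binary search for 38 in [2, 4, 7, 8, 12, 15, 22, 30, 32, 41, 46, 50, 55, 56, 57]:

lo=0, hi=14, mid=7, arr[mid]=30 -> 30 < 38, search right half
lo=8, hi=14, mid=11, arr[mid]=50 -> 50 > 38, search left half
lo=8, hi=10, mid=9, arr[mid]=41 -> 41 > 38, search left half
lo=8, hi=8, mid=8, arr[mid]=32 -> 32 < 38, search right half
lo=9 > hi=8, target 38 not found

Binary search determines that 38 is not in the array after 4 comparisons. The search space was exhausted without finding the target.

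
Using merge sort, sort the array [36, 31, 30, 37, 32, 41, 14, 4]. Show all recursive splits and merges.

Merge sort trace:

Split: [36, 31, 30, 37, 32, 41, 14, 4] -> [36, 31, 30, 37] and [32, 41, 14, 4]
  Split: [36, 31, 30, 37] -> [36, 31] and [30, 37]
    Split: [36, 31] -> [36] and [31]
    Merge: [36] + [31] -> [31, 36]
    Split: [30, 37] -> [30] and [37]
    Merge: [30] + [37] -> [30, 37]
  Merge: [31, 36] + [30, 37] -> [30, 31, 36, 37]
  Split: [32, 41, 14, 4] -> [32, 41] and [14, 4]
    Split: [32, 41] -> [32] and [41]
    Merge: [32] + [41] -> [32, 41]
    Split: [14, 4] -> [14] and [4]
    Merge: [14] + [4] -> [4, 14]
  Merge: [32, 41] + [4, 14] -> [4, 14, 32, 41]
Merge: [30, 31, 36, 37] + [4, 14, 32, 41] -> [4, 14, 30, 31, 32, 36, 37, 41]

Final sorted array: [4, 14, 30, 31, 32, 36, 37, 41]

The merge sort proceeds by recursively splitting the array and merging sorted halves.
After all merges, the sorted array is [4, 14, 30, 31, 32, 36, 37, 41].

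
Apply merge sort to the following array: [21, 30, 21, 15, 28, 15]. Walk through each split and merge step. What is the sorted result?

Merge sort trace:

Split: [21, 30, 21, 15, 28, 15] -> [21, 30, 21] and [15, 28, 15]
  Split: [21, 30, 21] -> [21] and [30, 21]
    Split: [30, 21] -> [30] and [21]
    Merge: [30] + [21] -> [21, 30]
  Merge: [21] + [21, 30] -> [21, 21, 30]
  Split: [15, 28, 15] -> [15] and [28, 15]
    Split: [28, 15] -> [28] and [15]
    Merge: [28] + [15] -> [15, 28]
  Merge: [15] + [15, 28] -> [15, 15, 28]
Merge: [21, 21, 30] + [15, 15, 28] -> [15, 15, 21, 21, 28, 30]

Final sorted array: [15, 15, 21, 21, 28, 30]

The merge sort proceeds by recursively splitting the array and merging sorted halves.
After all merges, the sorted array is [15, 15, 21, 21, 28, 30].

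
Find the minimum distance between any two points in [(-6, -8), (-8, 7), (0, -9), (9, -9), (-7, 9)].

Computing all pairwise distances among 5 points:

d((-6, -8), (-8, 7)) = 15.1327
d((-6, -8), (0, -9)) = 6.0828
d((-6, -8), (9, -9)) = 15.0333
d((-6, -8), (-7, 9)) = 17.0294
d((-8, 7), (0, -9)) = 17.8885
d((-8, 7), (9, -9)) = 23.3452
d((-8, 7), (-7, 9)) = 2.2361 <-- minimum
d((0, -9), (9, -9)) = 9.0
d((0, -9), (-7, 9)) = 19.3132
d((9, -9), (-7, 9)) = 24.0832

Closest pair: (-8, 7) and (-7, 9) with distance 2.2361

The closest pair is (-8, 7) and (-7, 9) with Euclidean distance 2.2361. For 5 points, brute-force pairwise comparison is shown above. For large n, the divide-and-conquer algorithm (sort by x, recurse on halves, check the dividing strip) achieves O(n log n).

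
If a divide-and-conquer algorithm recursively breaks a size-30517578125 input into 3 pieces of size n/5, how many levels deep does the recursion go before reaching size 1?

For divide and conquer with division factor 5:

Problem sizes at each level:
Level 0: 30517578125
Level 1: 6103515625
Level 2: 1220703125
Level 3: 244140625
Level 4: 48828125
Level 5: 9765625
Level 6: 1953125
Level 7: 390625
Level 8: 78125
Level 9: 15625
Level 10: 3125
Level 11: 625
Level 12: 125
Level 13: 25
Level 14: 5
Level 15: 1

The root is level 0 and the size-1 base case is level 15 (the tree spans levels 0 through 15, i.e. 16 levels counting the root), so the depth is the number of divisions: log_5(30517578125) = 15

The recursion tree depth is log_5(30517578125) = 15. At each level, the problem size is divided by 5, so it takes 15 divisions to reduce to a base case of size 1. The algorithm makes 3 recursive calls at each level.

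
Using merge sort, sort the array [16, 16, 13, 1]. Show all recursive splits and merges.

Merge sort trace:

Split: [16, 16, 13, 1] -> [16, 16] and [13, 1]
  Split: [16, 16] -> [16] and [16]
  Merge: [16] + [16] -> [16, 16]
  Split: [13, 1] -> [13] and [1]
  Merge: [13] + [1] -> [1, 13]
Merge: [16, 16] + [1, 13] -> [1, 13, 16, 16]

Final sorted array: [1, 13, 16, 16]

The merge sort proceeds by recursively splitting the array and merging sorted halves.
After all merges, the sorted array is [1, 13, 16, 16].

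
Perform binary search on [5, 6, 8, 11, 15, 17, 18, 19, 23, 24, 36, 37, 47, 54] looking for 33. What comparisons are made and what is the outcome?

Binary search for 33 in [5, 6, 8, 11, 15, 17, 18, 19, 23, 24, 36, 37, 47, 54]:

lo=0, hi=13, mid=6, arr[mid]=18 -> 18 < 33, search right half
lo=7, hi=13, mid=10, arr[mid]=36 -> 36 > 33, search left half
lo=7, hi=9, mid=8, arr[mid]=23 -> 23 < 33, search right half
lo=9, hi=9, mid=9, arr[mid]=24 -> 24 < 33, search right half
lo=10 > hi=9, target 33 not found

Binary search determines that 33 is not in the array after 4 comparisons. The search space was exhausted without finding the target.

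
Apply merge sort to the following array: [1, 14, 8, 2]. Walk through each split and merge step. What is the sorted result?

Merge sort trace:

Split: [1, 14, 8, 2] -> [1, 14] and [8, 2]
  Split: [1, 14] -> [1] and [14]
  Merge: [1] + [14] -> [1, 14]
  Split: [8, 2] -> [8] and [2]
  Merge: [8] + [2] -> [2, 8]
Merge: [1, 14] + [2, 8] -> [1, 2, 8, 14]

Final sorted array: [1, 2, 8, 14]

The merge sort proceeds by recursively splitting the array and merging sorted halves.
After all merges, the sorted array is [1, 2, 8, 14].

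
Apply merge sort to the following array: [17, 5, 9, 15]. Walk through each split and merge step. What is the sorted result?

Merge sort trace:

Split: [17, 5, 9, 15] -> [17, 5] and [9, 15]
  Split: [17, 5] -> [17] and [5]
  Merge: [17] + [5] -> [5, 17]
  Split: [9, 15] -> [9] and [15]
  Merge: [9] + [15] -> [9, 15]
Merge: [5, 17] + [9, 15] -> [5, 9, 15, 17]

Final sorted array: [5, 9, 15, 17]

The merge sort proceeds by recursively splitting the array and merging sorted halves.
After all merges, the sorted array is [5, 9, 15, 17].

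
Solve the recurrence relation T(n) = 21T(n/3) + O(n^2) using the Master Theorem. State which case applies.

Master Theorem for T(n) = 21T(n/3) + O(n^2):

a = 21, b = 3, c = 2
log_b(a) = log_3(21) = 2.7712

Case 1: c = 2 < log_3(21) = 2.7712
T(n) = O(n^(log_3 21))

For T(n) = 21T(n/3) + O(n^2): log_3(21) = 2.7712. This is Case 1 of the Master Theorem (c < log_b(a), work dominated by leaves), giving O(n^(log_3 21)).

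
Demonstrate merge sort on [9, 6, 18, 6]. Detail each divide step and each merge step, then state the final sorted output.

Merge sort trace:

Split: [9, 6, 18, 6] -> [9, 6] and [18, 6]
  Split: [9, 6] -> [9] and [6]
  Merge: [9] + [6] -> [6, 9]
  Split: [18, 6] -> [18] and [6]
  Merge: [18] + [6] -> [6, 18]
Merge: [6, 9] + [6, 18] -> [6, 6, 9, 18]

Final sorted array: [6, 6, 9, 18]

The merge sort proceeds by recursively splitting the array and merging sorted halves.
After all merges, the sorted array is [6, 6, 9, 18].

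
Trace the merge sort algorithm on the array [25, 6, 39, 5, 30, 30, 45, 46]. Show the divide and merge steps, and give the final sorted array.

Merge sort trace:

Split: [25, 6, 39, 5, 30, 30, 45, 46] -> [25, 6, 39, 5] and [30, 30, 45, 46]
  Split: [25, 6, 39, 5] -> [25, 6] and [39, 5]
    Split: [25, 6] -> [25] and [6]
    Merge: [25] + [6] -> [6, 25]
    Split: [39, 5] -> [39] and [5]
    Merge: [39] + [5] -> [5, 39]
  Merge: [6, 25] + [5, 39] -> [5, 6, 25, 39]
  Split: [30, 30, 45, 46] -> [30, 30] and [45, 46]
    Split: [30, 30] -> [30] and [30]
    Merge: [30] + [30] -> [30, 30]
    Split: [45, 46] -> [45] and [46]
    Merge: [45] + [46] -> [45, 46]
  Merge: [30, 30] + [45, 46] -> [30, 30, 45, 46]
Merge: [5, 6, 25, 39] + [30, 30, 45, 46] -> [5, 6, 25, 30, 30, 39, 45, 46]

Final sorted array: [5, 6, 25, 30, 30, 39, 45, 46]

The merge sort proceeds by recursively splitting the array and merging sorted halves.
After all merges, the sorted array is [5, 6, 25, 30, 30, 39, 45, 46].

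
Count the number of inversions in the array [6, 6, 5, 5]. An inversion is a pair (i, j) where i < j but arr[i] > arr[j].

Finding inversions in [6, 6, 5, 5]:

(0, 2): arr[0]=6 > arr[2]=5
(0, 3): arr[0]=6 > arr[3]=5
(1, 2): arr[1]=6 > arr[2]=5
(1, 3): arr[1]=6 > arr[3]=5

Total inversions: 4

The array has 4 inversion(s): (0,2), (0,3), (1,2), (1,3). Each pair (i,j) satisfies i < j and arr[i] > arr[j].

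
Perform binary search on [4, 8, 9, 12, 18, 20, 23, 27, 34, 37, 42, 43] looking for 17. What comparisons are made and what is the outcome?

Binary search for 17 in [4, 8, 9, 12, 18, 20, 23, 27, 34, 37, 42, 43]:

lo=0, hi=11, mid=5, arr[mid]=20 -> 20 > 17, search left half
lo=0, hi=4, mid=2, arr[mid]=9 -> 9 < 17, search right half
lo=3, hi=4, mid=3, arr[mid]=12 -> 12 < 17, search right half
lo=4, hi=4, mid=4, arr[mid]=18 -> 18 > 17, search left half
lo=4 > hi=3, target 17 not found

Binary search determines that 17 is not in the array after 4 comparisons. The search space was exhausted without finding the target.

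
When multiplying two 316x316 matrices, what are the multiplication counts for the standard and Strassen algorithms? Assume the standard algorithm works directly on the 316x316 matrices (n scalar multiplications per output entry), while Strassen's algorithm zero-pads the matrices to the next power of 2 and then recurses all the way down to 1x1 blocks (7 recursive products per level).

Matrix multiplication for 316x316 matrices:

Strassen's algorithm requires power-of-2 dimensions. Pad 316x316 to 512x512 (next power of 2).

Standard algorithm: 316^3 = 31554496 multiplications
Strassen's algorithm: 7^(log2(512)) = 7^9 = 40353607 multiplications
Difference: 31554496 - 40353607 = -8799111 (Strassen uses MORE here due to padding overhead — for small or just-over-power-of-2 n, padding can outweigh the per-level savings)

Standard: 31554496 multiplications (316^3). Strassen: 40353607 multiplications (7^9, after padding to 512x512). Strassen reduces 8 recursive multiplications to 7 at each level.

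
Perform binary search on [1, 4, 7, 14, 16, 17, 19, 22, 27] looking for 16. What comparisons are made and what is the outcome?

Binary search for 16 in [1, 4, 7, 14, 16, 17, 19, 22, 27]:

lo=0, hi=8, mid=4, arr[mid]=16 -> Found target at index 4!

Binary search finds 16 at index 4 after 1 comparisons. The search repeatedly halves the search space by comparing with the middle element.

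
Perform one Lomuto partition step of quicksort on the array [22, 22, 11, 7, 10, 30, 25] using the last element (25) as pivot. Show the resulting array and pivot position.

Lomuto partition with pivot = 25:

Initial array: [22, 22, 11, 7, 10, 30, 25]

arr[0]=22 <= 25: swap with position 0, array becomes [22, 22, 11, 7, 10, 30, 25]
arr[1]=22 <= 25: swap with position 1, array becomes [22, 22, 11, 7, 10, 30, 25]
arr[2]=11 <= 25: swap with position 2, array becomes [22, 22, 11, 7, 10, 30, 25]
arr[3]=7 <= 25: swap with position 3, array becomes [22, 22, 11, 7, 10, 30, 25]
arr[4]=10 <= 25: swap with position 4, array becomes [22, 22, 11, 7, 10, 30, 25]
arr[5]=30 > 25: no swap

Place pivot at position 5: [22, 22, 11, 7, 10, 25, 30]
Pivot position: 5

After partitioning with pivot 25, the array becomes [22, 22, 11, 7, 10, 25, 30]. The pivot is placed at index 5. All elements to the left of the pivot are <= 25, and all elements to the right are > 25.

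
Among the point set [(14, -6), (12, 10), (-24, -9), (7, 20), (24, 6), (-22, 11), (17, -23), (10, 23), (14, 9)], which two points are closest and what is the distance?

Computing all pairwise distances among 9 points:

d((14, -6), (12, 10)) = 16.1245
d((14, -6), (-24, -9)) = 38.1182
d((14, -6), (7, 20)) = 26.9258
d((14, -6), (24, 6)) = 15.6205
d((14, -6), (-22, 11)) = 39.8121
d((14, -6), (17, -23)) = 17.2627
d((14, -6), (10, 23)) = 29.2746
d((14, -6), (14, 9)) = 15.0
d((12, 10), (-24, -9)) = 40.7063
d((12, 10), (7, 20)) = 11.1803
d((12, 10), (24, 6)) = 12.6491
d((12, 10), (-22, 11)) = 34.0147
d((12, 10), (17, -23)) = 33.3766
d((12, 10), (10, 23)) = 13.1529
d((12, 10), (14, 9)) = 2.2361 <-- minimum
d((-24, -9), (7, 20)) = 42.45
d((-24, -9), (24, 6)) = 50.2892
d((-24, -9), (-22, 11)) = 20.0998
d((-24, -9), (17, -23)) = 43.3244
d((-24, -9), (10, 23)) = 46.6905
d((-24, -9), (14, 9)) = 42.0476
d((7, 20), (24, 6)) = 22.0227
d((7, 20), (-22, 11)) = 30.3645
d((7, 20), (17, -23)) = 44.1475
d((7, 20), (10, 23)) = 4.2426
d((7, 20), (14, 9)) = 13.0384
d((24, 6), (-22, 11)) = 46.2709
d((24, 6), (17, -23)) = 29.8329
d((24, 6), (10, 23)) = 22.0227
d((24, 6), (14, 9)) = 10.4403
d((-22, 11), (17, -23)) = 51.7397
d((-22, 11), (10, 23)) = 34.176
d((-22, 11), (14, 9)) = 36.0555
d((17, -23), (10, 23)) = 46.5296
d((17, -23), (14, 9)) = 32.1403
d((10, 23), (14, 9)) = 14.5602

Closest pair: (12, 10) and (14, 9) with distance 2.2361

The closest pair is (12, 10) and (14, 9) with Euclidean distance 2.2361. For 9 points, brute-force pairwise comparison is shown above. For large n, the divide-and-conquer algorithm (sort by x, recurse on halves, check the dividing strip) achieves O(n log n).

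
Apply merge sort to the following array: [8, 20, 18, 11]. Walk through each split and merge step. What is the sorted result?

Merge sort trace:

Split: [8, 20, 18, 11] -> [8, 20] and [18, 11]
  Split: [8, 20] -> [8] and [20]
  Merge: [8] + [20] -> [8, 20]
  Split: [18, 11] -> [18] and [11]
  Merge: [18] + [11] -> [11, 18]
Merge: [8, 20] + [11, 18] -> [8, 11, 18, 20]

Final sorted array: [8, 11, 18, 20]

The merge sort proceeds by recursively splitting the array and merging sorted halves.
After all merges, the sorted array is [8, 11, 18, 20].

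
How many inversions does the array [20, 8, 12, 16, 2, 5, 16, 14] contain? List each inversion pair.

Finding inversions in [20, 8, 12, 16, 2, 5, 16, 14]:

(0, 1): arr[0]=20 > arr[1]=8
(0, 2): arr[0]=20 > arr[2]=12
(0, 3): arr[0]=20 > arr[3]=16
(0, 4): arr[0]=20 > arr[4]=2
(0, 5): arr[0]=20 > arr[5]=5
(0, 6): arr[0]=20 > arr[6]=16
(0, 7): arr[0]=20 > arr[7]=14
(1, 4): arr[1]=8 > arr[4]=2
(1, 5): arr[1]=8 > arr[5]=5
(2, 4): arr[2]=12 > arr[4]=2
(2, 5): arr[2]=12 > arr[5]=5
(3, 4): arr[3]=16 > arr[4]=2
(3, 5): arr[3]=16 > arr[5]=5
(3, 7): arr[3]=16 > arr[7]=14
(6, 7): arr[6]=16 > arr[7]=14

Total inversions: 15

The array has 15 inversion(s): (0,1), (0,2), (0,3), (0,4), (0,5), (0,6), (0,7), (1,4), (1,5), (2,4), (2,5), (3,4), (3,5), (3,7), (6,7). Each pair (i,j) satisfies i < j and arr[i] > arr[j].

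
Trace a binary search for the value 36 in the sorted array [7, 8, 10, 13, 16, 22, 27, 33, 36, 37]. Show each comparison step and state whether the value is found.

Binary search for 36 in [7, 8, 10, 13, 16, 22, 27, 33, 36, 37]:

lo=0, hi=9, mid=4, arr[mid]=16 -> 16 < 36, search right half
lo=5, hi=9, mid=7, arr[mid]=33 -> 33 < 36, search right half
lo=8, hi=9, mid=8, arr[mid]=36 -> Found target at index 8!

Binary search finds 36 at index 8 after 3 comparisons. The search repeatedly halves the search space by comparing with the middle element.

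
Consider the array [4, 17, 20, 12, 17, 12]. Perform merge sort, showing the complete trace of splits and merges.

Merge sort trace:

Split: [4, 17, 20, 12, 17, 12] -> [4, 17, 20] and [12, 17, 12]
  Split: [4, 17, 20] -> [4] and [17, 20]
    Split: [17, 20] -> [17] and [20]
    Merge: [17] + [20] -> [17, 20]
  Merge: [4] + [17, 20] -> [4, 17, 20]
  Split: [12, 17, 12] -> [12] and [17, 12]
    Split: [17, 12] -> [17] and [12]
    Merge: [17] + [12] -> [12, 17]
  Merge: [12] + [12, 17] -> [12, 12, 17]
Merge: [4, 17, 20] + [12, 12, 17] -> [4, 12, 12, 17, 17, 20]

Final sorted array: [4, 12, 12, 17, 17, 20]

The merge sort proceeds by recursively splitting the array and merging sorted halves.
After all merges, the sorted array is [4, 12, 12, 17, 17, 20].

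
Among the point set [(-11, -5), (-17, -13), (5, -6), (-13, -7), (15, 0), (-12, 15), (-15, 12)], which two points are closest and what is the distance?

Computing all pairwise distances among 7 points:

d((-11, -5), (-17, -13)) = 10.0
d((-11, -5), (5, -6)) = 16.0312
d((-11, -5), (-13, -7)) = 2.8284 <-- minimum
d((-11, -5), (15, 0)) = 26.4764
d((-11, -5), (-12, 15)) = 20.025
d((-11, -5), (-15, 12)) = 17.4642
d((-17, -13), (5, -6)) = 23.0868
d((-17, -13), (-13, -7)) = 7.2111
d((-17, -13), (15, 0)) = 34.5398
d((-17, -13), (-12, 15)) = 28.4429
d((-17, -13), (-15, 12)) = 25.0799
d((5, -6), (-13, -7)) = 18.0278
d((5, -6), (15, 0)) = 11.6619
d((5, -6), (-12, 15)) = 27.0185
d((5, -6), (-15, 12)) = 26.9072
d((-13, -7), (15, 0)) = 28.8617
d((-13, -7), (-12, 15)) = 22.0227
d((-13, -7), (-15, 12)) = 19.105
d((15, 0), (-12, 15)) = 30.8869
d((15, 0), (-15, 12)) = 32.311
d((-12, 15), (-15, 12)) = 4.2426

Closest pair: (-11, -5) and (-13, -7) with distance 2.8284

The closest pair is (-11, -5) and (-13, -7) with Euclidean distance 2.8284. For 7 points, brute-force pairwise comparison is shown above. For large n, the divide-and-conquer algorithm (sort by x, recurse on halves, check the dividing strip) achieves O(n log n).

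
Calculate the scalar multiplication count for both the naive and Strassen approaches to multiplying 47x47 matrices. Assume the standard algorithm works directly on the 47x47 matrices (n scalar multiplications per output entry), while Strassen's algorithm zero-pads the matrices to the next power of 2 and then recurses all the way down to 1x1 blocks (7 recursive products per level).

Matrix multiplication for 47x47 matrices:

Strassen's algorithm requires power-of-2 dimensions. Pad 47x47 to 64x64 (next power of 2).

Standard algorithm: 47^3 = 103823 multiplications
Strassen's algorithm: 7^(log2(64)) = 7^6 = 117649 multiplications
Difference: 103823 - 117649 = -13826 (Strassen uses MORE here due to padding overhead — for small or just-over-power-of-2 n, padding can outweigh the per-level savings)

Standard: 103823 multiplications (47^3). Strassen: 117649 multiplications (7^6, after padding to 64x64). Strassen reduces 8 recursive multiplications to 7 at each level.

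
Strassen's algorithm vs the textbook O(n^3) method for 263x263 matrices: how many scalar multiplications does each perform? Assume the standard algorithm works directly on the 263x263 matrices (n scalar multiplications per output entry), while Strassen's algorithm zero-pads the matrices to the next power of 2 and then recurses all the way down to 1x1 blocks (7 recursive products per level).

Matrix multiplication for 263x263 matrices:

Strassen's algorithm requires power-of-2 dimensions. Pad 263x263 to 512x512 (next power of 2).

Standard algorithm: 263^3 = 18191447 multiplications
Strassen's algorithm: 7^(log2(512)) = 7^9 = 40353607 multiplications
Difference: 18191447 - 40353607 = -22162160 (Strassen uses MORE here due to padding overhead — for small or just-over-power-of-2 n, padding can outweigh the per-level savings)

Standard: 18191447 multiplications (263^3). Strassen: 40353607 multiplications (7^9, after padding to 512x512). Strassen reduces 8 recursive multiplications to 7 at each level.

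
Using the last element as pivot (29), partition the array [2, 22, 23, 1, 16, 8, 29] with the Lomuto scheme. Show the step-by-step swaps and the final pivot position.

Lomuto partition with pivot = 29:

Initial array: [2, 22, 23, 1, 16, 8, 29]

arr[0]=2 <= 29: swap with position 0, array becomes [2, 22, 23, 1, 16, 8, 29]
arr[1]=22 <= 29: swap with position 1, array becomes [2, 22, 23, 1, 16, 8, 29]
arr[2]=23 <= 29: swap with position 2, array becomes [2, 22, 23, 1, 16, 8, 29]
arr[3]=1 <= 29: swap with position 3, array becomes [2, 22, 23, 1, 16, 8, 29]
arr[4]=16 <= 29: swap with position 4, array becomes [2, 22, 23, 1, 16, 8, 29]
arr[5]=8 <= 29: swap with position 5, array becomes [2, 22, 23, 1, 16, 8, 29]

Place pivot at position 6: [2, 22, 23, 1, 16, 8, 29]
Pivot position: 6

After partitioning with pivot 29, the array becomes [2, 22, 23, 1, 16, 8, 29]. The pivot is placed at index 6. All elements to the left of the pivot are <= 29, and all elements to the right are > 29.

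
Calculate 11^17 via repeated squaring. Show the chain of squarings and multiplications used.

Computing 11^17 by squaring (build up from 11^1; each line after the first costs one multiplication):

11^1 = 11
11^2 = (11^1)^2 = 11^2 = 121
11^4 = (11^2)^2 = 121^2 = 14641
11^8 = (11^4)^2 = 14641^2 = 214358881
11^16 = (11^8)^2 = 214358881^2 = 45949729863572161
11^17 = 11 * 11^16 = 11 * 45949729863572161 = 505447028499293771

Result: 505447028499293771
Multiplications needed: 5 (5 lines after 11^1)

11^17 = 505447028499293771. Using exponentiation by squaring, this requires 5 multiplications. The key idea: if the exponent is even, square the half-power; if odd, multiply by the base once.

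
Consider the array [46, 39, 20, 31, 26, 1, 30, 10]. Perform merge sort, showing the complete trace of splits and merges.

Merge sort trace:

Split: [46, 39, 20, 31, 26, 1, 30, 10] -> [46, 39, 20, 31] and [26, 1, 30, 10]
  Split: [46, 39, 20, 31] -> [46, 39] and [20, 31]
    Split: [46, 39] -> [46] and [39]
    Merge: [46] + [39] -> [39, 46]
    Split: [20, 31] -> [20] and [31]
    Merge: [20] + [31] -> [20, 31]
  Merge: [39, 46] + [20, 31] -> [20, 31, 39, 46]
  Split: [26, 1, 30, 10] -> [26, 1] and [30, 10]
    Split: [26, 1] -> [26] and [1]
    Merge: [26] + [1] -> [1, 26]
    Split: [30, 10] -> [30] and [10]
    Merge: [30] + [10] -> [10, 30]
  Merge: [1, 26] + [10, 30] -> [1, 10, 26, 30]
Merge: [20, 31, 39, 46] + [1, 10, 26, 30] -> [1, 10, 20, 26, 30, 31, 39, 46]

Final sorted array: [1, 10, 20, 26, 30, 31, 39, 46]

The merge sort proceeds by recursively splitting the array and merging sorted halves.
After all merges, the sorted array is [1, 10, 20, 26, 30, 31, 39, 46].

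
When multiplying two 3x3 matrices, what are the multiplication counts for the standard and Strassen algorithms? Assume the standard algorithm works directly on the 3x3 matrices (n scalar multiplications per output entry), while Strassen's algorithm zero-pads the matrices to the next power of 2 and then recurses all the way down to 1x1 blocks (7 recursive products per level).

Matrix multiplication for 3x3 matrices:

Strassen's algorithm requires power-of-2 dimensions. Pad 3x3 to 4x4 (next power of 2).

Standard algorithm: 3^3 = 27 multiplications
Strassen's algorithm: 7^(log2(4)) = 7^2 = 49 multiplications
Difference: 27 - 49 = -22 (Strassen uses MORE here due to padding overhead — for small or just-over-power-of-2 n, padding can outweigh the per-level savings)

Standard: 27 multiplications (3^3). Strassen: 49 multiplications (7^2, after padding to 4x4). Strassen reduces 8 recursive multiplications to 7 at each level.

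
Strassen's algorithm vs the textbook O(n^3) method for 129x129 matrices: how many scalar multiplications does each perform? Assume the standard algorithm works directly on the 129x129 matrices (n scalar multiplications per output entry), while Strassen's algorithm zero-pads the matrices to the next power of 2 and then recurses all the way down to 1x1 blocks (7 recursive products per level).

Matrix multiplication for 129x129 matrices:

Strassen's algorithm requires power-of-2 dimensions. Pad 129x129 to 256x256 (next power of 2).

Standard algorithm: 129^3 = 2146689 multiplications
Strassen's algorithm: 7^(log2(256)) = 7^8 = 5764801 multiplications
Difference: 2146689 - 5764801 = -3618112 (Strassen uses MORE here due to padding overhead — for small or just-over-power-of-2 n, padding can outweigh the per-level savings)

Standard: 2146689 multiplications (129^3). Strassen: 5764801 multiplications (7^8, after padding to 256x256). Strassen reduces 8 recursive multiplications to 7 at each level.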